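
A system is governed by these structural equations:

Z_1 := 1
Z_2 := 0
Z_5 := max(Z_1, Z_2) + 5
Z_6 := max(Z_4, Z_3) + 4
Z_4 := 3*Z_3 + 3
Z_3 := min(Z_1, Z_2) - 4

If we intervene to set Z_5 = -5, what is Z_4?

The intervention breaks the incoming arrows to Z_5: Z_5 := max(Z_1, Z_2) + 5 no longer applies, and Z_5 = -5.
Since Z_4 is not a descendant of the intervened variable, it is unaffected.
Z_3 = min(Z_1, Z_2) - 4  [with Z_1=1, Z_2=0]  = -4
Z_4 = 3*Z_3 + 3  [with Z_3=-4]  = -9

-9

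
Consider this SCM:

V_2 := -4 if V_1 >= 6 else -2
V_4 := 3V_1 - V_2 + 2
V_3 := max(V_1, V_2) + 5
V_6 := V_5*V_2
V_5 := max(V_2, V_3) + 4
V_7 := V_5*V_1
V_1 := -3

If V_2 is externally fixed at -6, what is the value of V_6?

-36

Under do(V_2=-6), the mechanism V_2 := -4 if V_1 >= 6 else -2 is discarded; V_2 is fixed at -6.
V_3 = max(V_1, V_2) + 5  [with V_1=-3, V_2=-6]  = 2
V_5 = max(V_2, V_3) + 4  [with V_2=-6, V_3=2]  = 6
V_6 = V_5*V_2  [with V_5=6, V_2=-6]  = -36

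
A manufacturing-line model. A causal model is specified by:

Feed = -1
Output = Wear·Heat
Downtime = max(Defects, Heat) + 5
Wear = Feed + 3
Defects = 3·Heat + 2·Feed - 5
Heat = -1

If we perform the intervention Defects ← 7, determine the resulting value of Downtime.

12

Under do(Defects=7), the mechanism Defects = 3·Heat + 2·Feed - 5 is discarded; Defects is fixed at 7.
Downtime = max(Defects, Heat) + 5  [with Defects=7, Heat=-1]  = 12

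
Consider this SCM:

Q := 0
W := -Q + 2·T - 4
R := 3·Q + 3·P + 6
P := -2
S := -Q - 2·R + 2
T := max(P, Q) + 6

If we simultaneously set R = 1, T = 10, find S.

The joint intervention fixes R = 1, T = 10, removing each variable's own equation.
S = -Q - 2·R + 2  [with Q=0, R=1]  = 0

0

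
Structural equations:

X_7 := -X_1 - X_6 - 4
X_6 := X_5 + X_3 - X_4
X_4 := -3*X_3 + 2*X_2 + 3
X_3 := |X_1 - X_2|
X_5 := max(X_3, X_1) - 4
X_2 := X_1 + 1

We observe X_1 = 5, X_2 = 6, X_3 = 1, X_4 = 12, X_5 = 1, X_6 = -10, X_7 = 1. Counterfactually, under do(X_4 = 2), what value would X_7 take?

-9

The intervention breaks the incoming arrows to X_4: X_4 := -3*X_3 + 2*X_2 + 3 no longer applies, and X_4 = 2.
X_2 = X_1 + 1  [with X_1=5]  = 6
X_3 = |X_1 - X_2|  [with X_1=5, X_2=6]  = 1
X_5 = max(X_3, X_1) - 4  [with X_3=1, X_1=5]  = 1
X_6 = X_5 + X_3 - X_4  [with X_5=1, X_3=1, X_4=2]  = 0
X_7 = -X_1 - X_6 - 4  [with X_1=5, X_6=0]  = -9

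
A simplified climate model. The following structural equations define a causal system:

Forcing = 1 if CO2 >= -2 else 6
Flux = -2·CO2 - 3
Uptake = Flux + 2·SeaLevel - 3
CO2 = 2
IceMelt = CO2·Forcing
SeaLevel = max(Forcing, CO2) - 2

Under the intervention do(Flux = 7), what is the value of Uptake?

The intervention breaks the incoming arrows to Flux: Flux = -2·CO2 - 3 no longer applies, and Flux = 7.
Forcing = 1 if CO2 >= -2 else 6  [with CO2=2]  = 1
SeaLevel = max(Forcing, CO2) - 2  [with Forcing=1, CO2=2]  = 0
Uptake = Flux + 2·SeaLevel - 3  [with Flux=7, SeaLevel=0]  = 4

4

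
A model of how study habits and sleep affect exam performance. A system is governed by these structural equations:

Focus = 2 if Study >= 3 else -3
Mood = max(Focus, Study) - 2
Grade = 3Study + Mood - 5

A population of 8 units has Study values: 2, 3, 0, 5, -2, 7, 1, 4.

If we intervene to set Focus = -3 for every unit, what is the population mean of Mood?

The intervention sets Focus=-3 in all 8 units regardless of Study. Recomputing Mood per unit gives 0, 1, -2, 3, -4, 5, -1, 2; average 0.5.

0.5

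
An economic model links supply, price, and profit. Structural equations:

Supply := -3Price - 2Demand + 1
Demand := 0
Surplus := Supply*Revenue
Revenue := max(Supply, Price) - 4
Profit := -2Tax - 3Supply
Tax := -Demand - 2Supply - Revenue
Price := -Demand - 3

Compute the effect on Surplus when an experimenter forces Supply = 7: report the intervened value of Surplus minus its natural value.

The intervention breaks the incoming arrows to Supply: Supply := -3Price - 2Demand + 1 no longer applies, and Supply = 7.
Price = -Demand - 3  [with Demand=0]  = -3
Revenue = max(Supply, Price) - 4  [with Supply=7, Price=-3]  = 3
Surplus = Supply*Revenue  [with Supply=7, Revenue=3]  = 21
Without intervention: Price = -Demand - 3  [with Demand=0]  = -3; Supply = -3Price - 2Demand + 1  [with Price=-3, Demand=0]  = 10; Revenue = max(Supply, Price) - 4  [with Supply=10, Price=-3]  = 6; Surplus = Supply*Revenue  [with Supply=10, Revenue=6]  = 60.
Change = 21 − 60 = -39.

-39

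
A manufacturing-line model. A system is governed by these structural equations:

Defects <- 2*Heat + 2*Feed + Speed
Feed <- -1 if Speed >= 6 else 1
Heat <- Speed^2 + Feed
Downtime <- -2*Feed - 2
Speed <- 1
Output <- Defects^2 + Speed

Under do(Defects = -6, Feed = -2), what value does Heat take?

-1

Setting Defects = -6, Feed = -2 by intervention discards those variables' equations.
Heat = Speed^2 + Feed  [with Speed=1, Feed=-2]  = -1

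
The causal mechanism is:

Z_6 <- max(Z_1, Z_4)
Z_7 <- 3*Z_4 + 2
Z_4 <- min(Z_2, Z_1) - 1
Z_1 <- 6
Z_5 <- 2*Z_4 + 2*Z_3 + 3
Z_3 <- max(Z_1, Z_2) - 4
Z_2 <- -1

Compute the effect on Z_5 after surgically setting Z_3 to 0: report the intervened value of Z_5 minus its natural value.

do(Z_3=0) replaces the equation Z_3 <- max(Z_1, Z_2) - 4 with the constant Z_3 = 0.
Z_4 = min(Z_2, Z_1) - 1  [with Z_2=-1, Z_1=6]  = -2
Z_5 = 2*Z_4 + 2*Z_3 + 3  [with Z_4=-2, Z_3=0]  = -1
Without intervention: Z_3 = max(Z_1, Z_2) - 4  [with Z_1=6, Z_2=-1]  = 2; Z_4 = min(Z_2, Z_1) - 1  [with Z_2=-1, Z_1=6]  = -2; Z_5 = 2*Z_4 + 2*Z_3 + 3  [with Z_4=-2, Z_3=2]  = 3.
Change = -1 − 3 = -4.

-4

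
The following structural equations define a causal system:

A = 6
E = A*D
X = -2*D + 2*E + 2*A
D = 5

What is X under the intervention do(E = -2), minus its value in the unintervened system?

The intervention breaks the incoming arrows to E: E = A*D no longer applies, and E = -2.
X = -2*D + 2*E + 2*A  [with D=5, E=-2, A=6]  = -2
Without intervention: E = A*D  [with A=6, D=5]  = 30; X = -2*D + 2*E + 2*A  [with D=5, E=30, A=6]  = 62.
Change = -2 − 62 = -64.

-64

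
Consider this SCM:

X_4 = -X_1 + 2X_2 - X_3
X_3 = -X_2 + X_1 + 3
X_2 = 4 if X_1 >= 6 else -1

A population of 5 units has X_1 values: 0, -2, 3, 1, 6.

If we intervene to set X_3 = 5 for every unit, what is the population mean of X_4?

-6.6

Under do(X_3=5), X_3's equation is replaced by X_3=5 for every unit. Per-unit X_4: -7, -5, -10, -8, -3. Mean = -6.6.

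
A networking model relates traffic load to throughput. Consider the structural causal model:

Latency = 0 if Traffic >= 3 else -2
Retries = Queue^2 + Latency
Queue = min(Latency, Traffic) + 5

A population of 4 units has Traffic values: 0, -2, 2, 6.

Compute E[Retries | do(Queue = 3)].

Under do(Queue=3), Queue's equation is replaced by Queue=3 for every unit. Per-unit Retries: 7, 7, 7, 9. Mean = 7.5.

7.5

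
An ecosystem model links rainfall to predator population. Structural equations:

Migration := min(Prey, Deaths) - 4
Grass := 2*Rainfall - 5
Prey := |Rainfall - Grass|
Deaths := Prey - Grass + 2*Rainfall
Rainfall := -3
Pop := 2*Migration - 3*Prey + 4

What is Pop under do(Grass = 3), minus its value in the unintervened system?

-16

Under do(Grass=3), the mechanism Grass := 2*Rainfall - 5 is discarded; Grass is fixed at 3.
Prey = |Rainfall - Grass|  [with Rainfall=-3, Grass=3]  = 6
Deaths = Prey - Grass + 2*Rainfall  [with Prey=6, Grass=3, Rainfall=-3]  = -3
Migration = min(Prey, Deaths) - 4  [with Prey=6, Deaths=-3]  = -7
Pop = 2*Migration - 3*Prey + 4  [with Migration=-7, Prey=6]  = -28
Without intervention: Grass = 2*Rainfall - 5  [with Rainfall=-3]  = -11; Prey = |Rainfall - Grass|  [with Rainfall=-3, Grass=-11]  = 8; Deaths = Prey - Grass + 2*Rainfall  [with Prey=8, Grass=-11, Rainfall=-3]  = 13; Migration = min(Prey, Deaths) - 4  [with Prey=8, Deaths=13]  = 4; Pop = 2*Migration - 3*Prey + 4  [with Migration=4, Prey=8]  = -12.
Change = -28 − (-12) = -16.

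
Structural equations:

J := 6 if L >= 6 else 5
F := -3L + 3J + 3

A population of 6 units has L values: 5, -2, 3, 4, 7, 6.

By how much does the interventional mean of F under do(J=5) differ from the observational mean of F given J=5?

Every unit gets J=5 under the intervention. F values become 3, 24, 9, 6, -3, 0; E[F|do(J=5)] = 6.5.
E[F|J=5] averages over only the 4 units with J=5 (L = 5, -2, 3, 4): F = 3, 24, 9, 6, mean 10.5.
Difference = 6.5 − 10.5 = -4.

-4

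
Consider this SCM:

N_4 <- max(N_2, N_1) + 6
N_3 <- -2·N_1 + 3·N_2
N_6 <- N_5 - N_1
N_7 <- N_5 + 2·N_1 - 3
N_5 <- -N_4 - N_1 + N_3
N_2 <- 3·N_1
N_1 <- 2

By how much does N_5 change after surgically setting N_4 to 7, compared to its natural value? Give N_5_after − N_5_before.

5

Intervening sets N_4 = 7 and removes its equation (N_4 <- max(N_2, N_1) + 6).
N_2 = 3·N_1  [with N_1=2]  = 6
N_3 = -2·N_1 + 3·N_2  [with N_1=2, N_2=6]  = 14
N_5 = -N_4 - N_1 + N_3  [with N_4=7, N_1=2, N_3=14]  = 5
Without intervention: N_2 = 3·N_1  [with N_1=2]  = 6; N_3 = -2·N_1 + 3·N_2  [with N_1=2, N_2=6]  = 14; N_4 = max(N_2, N_1) + 6  [with N_2=6, N_1=2]  = 12; N_5 = -N_4 - N_1 + N_3  [with N_4=12, N_1=2, N_3=14]  = 0.
Change = 5 − 0 = 5.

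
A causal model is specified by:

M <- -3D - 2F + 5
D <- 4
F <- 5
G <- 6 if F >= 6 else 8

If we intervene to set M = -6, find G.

8

The intervention breaks the incoming arrows to M: M <- -3D - 2F + 5 no longer applies, and M = -6.
G is not downstream of the intervention, so its value is determined by the original equations.
G = 6 if F >= 6 else 8  [with F=5]  = 8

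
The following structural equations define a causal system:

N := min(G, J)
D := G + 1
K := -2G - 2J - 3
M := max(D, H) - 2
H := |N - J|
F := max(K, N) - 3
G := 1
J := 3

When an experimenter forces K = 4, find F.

1

do(K=4) replaces the equation K := -2G - 2J - 3 with the constant K = 4.
N = min(G, J)  [with G=1, J=3]  = 1
F = max(K, N) - 3  [with K=4, N=1]  = 1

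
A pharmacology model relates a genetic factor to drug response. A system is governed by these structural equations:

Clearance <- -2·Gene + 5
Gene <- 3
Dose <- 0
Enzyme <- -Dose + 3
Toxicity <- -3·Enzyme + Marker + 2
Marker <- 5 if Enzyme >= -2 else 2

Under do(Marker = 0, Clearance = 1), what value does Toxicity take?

-7

Setting Marker = 0, Clearance = 1 by intervention discards those variables' equations.
Enzyme = -Dose + 3  [with Dose=0]  = 3
Toxicity = -3·Enzyme + Marker + 2  [with Enzyme=3, Marker=0]  = -7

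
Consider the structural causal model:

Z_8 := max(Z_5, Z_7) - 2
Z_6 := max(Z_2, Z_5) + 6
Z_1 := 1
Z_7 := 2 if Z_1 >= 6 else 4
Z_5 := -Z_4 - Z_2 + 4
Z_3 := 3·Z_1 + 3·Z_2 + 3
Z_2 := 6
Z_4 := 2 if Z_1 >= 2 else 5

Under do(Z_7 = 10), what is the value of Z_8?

8

do(Z_7=10) replaces the equation Z_7 := 2 if Z_1 >= 6 else 4 with the constant Z_7 = 10.
Z_4 = 2 if Z_1 >= 2 else 5  [with Z_1=1]  = 5
Z_5 = -Z_4 - Z_2 + 4  [with Z_4=5, Z_2=6]  = -7
Z_8 = max(Z_5, Z_7) - 2  [with Z_5=-7, Z_7=10]  = 8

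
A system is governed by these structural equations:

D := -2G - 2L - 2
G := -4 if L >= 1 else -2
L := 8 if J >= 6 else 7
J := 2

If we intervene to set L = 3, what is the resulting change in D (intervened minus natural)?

8

Under do(L=3), the mechanism L := 8 if J >= 6 else 7 is discarded; L is fixed at 3.
G = -4 if L >= 1 else -2  [with L=3]  = -4
D = -2G - 2L - 2  [with G=-4, L=3]  = 0
Without intervention: L = 8 if J >= 6 else 7  [with J=2]  = 7; G = -4 if L >= 1 else -2  [with L=7]  = -4; D = -2G - 2L - 2  [with G=-4, L=7]  = -8.
Change = 0 − (-8) = 8.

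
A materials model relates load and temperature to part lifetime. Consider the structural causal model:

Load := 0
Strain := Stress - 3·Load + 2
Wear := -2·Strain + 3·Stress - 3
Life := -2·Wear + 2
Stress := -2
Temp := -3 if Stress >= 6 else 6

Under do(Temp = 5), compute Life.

20

Under do(Temp=5), the mechanism Temp := -3 if Stress >= 6 else 6 is discarded; Temp is fixed at 5.
Since Life is not a descendant of the intervened variable, it is unaffected.
Strain = Stress - 3·Load + 2  [with Stress=-2, Load=0]  = 0
Wear = -2·Strain + 3·Stress - 3  [with Strain=0, Stress=-2]  = -9
Life = -2·Wear + 2  [with Wear=-9]  = 20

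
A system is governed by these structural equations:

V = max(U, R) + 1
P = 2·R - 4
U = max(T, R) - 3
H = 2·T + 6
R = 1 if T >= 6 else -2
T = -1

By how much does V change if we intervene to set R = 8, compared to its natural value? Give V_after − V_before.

10

The intervention breaks the incoming arrows to R: R = 1 if T >= 6 else -2 no longer applies, and R = 8.
U = max(T, R) - 3  [with T=-1, R=8]  = 5
V = max(U, R) + 1  [with U=5, R=8]  = 9
Without intervention: R = 1 if T >= 6 else -2  [with T=-1]  = -2; U = max(T, R) - 3  [with T=-1, R=-2]  = -4; V = max(U, R) + 1  [with U=-4, R=-2]  = -1.
Change = 9 − (-1) = 10.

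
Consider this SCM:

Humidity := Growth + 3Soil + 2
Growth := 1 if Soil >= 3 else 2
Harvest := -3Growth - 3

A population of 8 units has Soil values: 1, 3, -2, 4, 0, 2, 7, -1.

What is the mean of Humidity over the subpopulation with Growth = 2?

4

Conditioning on Growth=2 selects the 5 unit(s) with Soil ∈ {1, -2, 0, 2, -1}. Their Humidity values: 7, -2, 4, 10, 1. Mean = 4.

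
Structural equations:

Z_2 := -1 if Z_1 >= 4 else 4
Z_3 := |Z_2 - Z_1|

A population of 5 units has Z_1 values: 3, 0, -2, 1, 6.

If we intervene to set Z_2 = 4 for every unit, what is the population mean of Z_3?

3.2

Under do(Z_2=4), Z_2's equation is replaced by Z_2=4 for every unit. Per-unit Z_3: 1, 4, 6, 3, 2. Mean = 3.2.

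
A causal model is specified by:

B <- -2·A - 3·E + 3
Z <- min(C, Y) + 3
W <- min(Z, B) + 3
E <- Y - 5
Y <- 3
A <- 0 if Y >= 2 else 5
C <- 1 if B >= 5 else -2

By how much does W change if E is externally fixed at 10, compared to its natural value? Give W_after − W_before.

The intervention breaks the incoming arrows to E: E <- Y - 5 no longer applies, and E = 10.
A = 0 if Y >= 2 else 5  [with Y=3]  = 0
B = -2·A - 3·E + 3  [with A=0, E=10]  = -27
C = 1 if B >= 5 else -2  [with B=-27]  = -2
Z = min(C, Y) + 3  [with C=-2, Y=3]  = 1
W = min(Z, B) + 3  [with Z=1, B=-27]  = -24
Without intervention: A = 0 if Y >= 2 else 5  [with Y=3]  = 0; E = Y - 5  [with Y=3]  = -2; B = -2·A - 3·E + 3  [with A=0, E=-2]  = 9; C = 1 if B >= 5 else -2  [with B=9]  = 1; Z = min(C, Y) + 3  [with C=1, Y=3]  = 4; W = min(Z, B) + 3  [with Z=4, B=9]  = 7.
Change = -24 − 7 = -31.

-31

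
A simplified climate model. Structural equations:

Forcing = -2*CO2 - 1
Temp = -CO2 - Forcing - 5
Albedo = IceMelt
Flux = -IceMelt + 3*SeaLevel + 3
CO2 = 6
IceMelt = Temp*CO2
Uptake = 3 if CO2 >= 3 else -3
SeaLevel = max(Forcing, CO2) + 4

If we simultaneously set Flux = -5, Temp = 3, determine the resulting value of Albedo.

18

Under do(Flux = -5, Temp = 3), each intervened variable's structural equation is replaced by its fixed value.
IceMelt = Temp*CO2  [with Temp=3, CO2=6]  = 18
Albedo = IceMelt  [with IceMelt=18]  = 18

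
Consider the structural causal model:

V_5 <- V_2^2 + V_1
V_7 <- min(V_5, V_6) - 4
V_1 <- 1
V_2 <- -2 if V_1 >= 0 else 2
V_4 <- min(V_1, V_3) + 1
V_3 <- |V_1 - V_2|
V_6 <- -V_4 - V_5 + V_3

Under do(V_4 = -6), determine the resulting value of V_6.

Under do(V_4=-6), the mechanism V_4 <- min(V_1, V_3) + 1 is discarded; V_4 is fixed at -6.
V_2 = -2 if V_1 >= 0 else 2  [with V_1=1]  = -2
V_3 = |V_1 - V_2|  [with V_1=1, V_2=-2]  = 3
V_5 = V_2^2 + V_1  [with V_2=-2, V_1=1]  = 5
V_6 = -V_4 - V_5 + V_3  [with V_4=-6, V_5=5, V_3=3]  = 4

4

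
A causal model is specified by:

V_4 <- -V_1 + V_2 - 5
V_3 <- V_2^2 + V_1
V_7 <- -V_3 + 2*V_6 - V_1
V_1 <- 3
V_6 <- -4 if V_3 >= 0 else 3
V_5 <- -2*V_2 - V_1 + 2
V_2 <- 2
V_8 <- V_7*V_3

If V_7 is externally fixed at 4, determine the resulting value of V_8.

do(V_7=4) replaces the equation V_7 <- -V_3 + 2*V_6 - V_1 with the constant V_7 = 4.
V_3 = V_2^2 + V_1  [with V_2=2, V_1=3]  = 7
V_8 = V_7*V_3  [with V_7=4, V_3=7]  = 28

28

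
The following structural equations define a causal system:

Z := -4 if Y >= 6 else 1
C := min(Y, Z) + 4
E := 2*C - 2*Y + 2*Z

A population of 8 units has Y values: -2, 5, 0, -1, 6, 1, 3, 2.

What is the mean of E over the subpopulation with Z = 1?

E[E|Z=1] averages over only the 7 units with Z=1 (Y = -2, 5, 0, -1, 1, 3, 2): E = 10, 2, 10, 10, 10, 6, 8, mean 8.

8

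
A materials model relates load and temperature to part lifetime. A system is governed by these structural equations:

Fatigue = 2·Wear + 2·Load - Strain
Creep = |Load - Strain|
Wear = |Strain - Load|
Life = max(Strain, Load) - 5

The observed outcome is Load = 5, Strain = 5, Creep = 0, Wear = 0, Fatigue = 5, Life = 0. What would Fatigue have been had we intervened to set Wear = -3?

-1

Intervening sets Wear = -3 and removes its equation (Wear = |Strain - Load|).
Fatigue = 2·Wear + 2·Load - Strain  [with Wear=-3, Load=5, Strain=5]  = -1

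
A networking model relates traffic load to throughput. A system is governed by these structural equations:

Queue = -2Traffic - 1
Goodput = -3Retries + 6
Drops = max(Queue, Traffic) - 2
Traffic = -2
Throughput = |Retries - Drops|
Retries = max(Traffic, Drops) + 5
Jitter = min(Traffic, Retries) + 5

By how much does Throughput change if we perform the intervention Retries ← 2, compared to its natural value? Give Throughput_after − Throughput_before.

Under do(Retries=2), the mechanism Retries = max(Traffic, Drops) + 5 is discarded; Retries is fixed at 2.
Queue = -2Traffic - 1  [with Traffic=-2]  = 3
Drops = max(Queue, Traffic) - 2  [with Queue=3, Traffic=-2]  = 1
Throughput = |Retries - Drops|  [with Retries=2, Drops=1]  = 1
Without intervention: Queue = -2Traffic - 1  [with Traffic=-2]  = 3; Drops = max(Queue, Traffic) - 2  [with Queue=3, Traffic=-2]  = 1; Retries = max(Traffic, Drops) + 5  [with Traffic=-2, Drops=1]  = 6; Throughput = |Retries - Drops|  [with Retries=6, Drops=1]  = 5.
Change = 1 − 5 = -4.

-4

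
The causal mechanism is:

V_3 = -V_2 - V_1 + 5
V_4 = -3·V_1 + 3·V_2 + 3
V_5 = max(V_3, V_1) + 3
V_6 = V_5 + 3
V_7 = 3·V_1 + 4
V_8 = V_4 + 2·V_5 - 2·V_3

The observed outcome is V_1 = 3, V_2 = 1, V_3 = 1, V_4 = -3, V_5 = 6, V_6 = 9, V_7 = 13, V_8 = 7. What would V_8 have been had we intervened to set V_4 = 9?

19

do(V_4=9) replaces the equation V_4 = -3·V_1 + 3·V_2 + 3 with the constant V_4 = 9.
V_3 = -V_2 - V_1 + 5  [with V_2=1, V_1=3]  = 1
V_5 = max(V_3, V_1) + 3  [with V_3=1, V_1=3]  = 6
V_8 = V_4 + 2·V_5 - 2·V_3  [with V_4=9, V_5=6, V_3=1]  = 19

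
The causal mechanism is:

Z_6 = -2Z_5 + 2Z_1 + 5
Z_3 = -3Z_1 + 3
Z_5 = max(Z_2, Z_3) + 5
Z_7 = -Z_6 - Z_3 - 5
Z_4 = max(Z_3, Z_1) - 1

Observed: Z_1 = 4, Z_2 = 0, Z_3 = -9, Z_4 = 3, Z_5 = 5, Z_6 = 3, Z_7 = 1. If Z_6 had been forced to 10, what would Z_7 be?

-6

Intervening sets Z_6 = 10 and removes its equation (Z_6 = -2Z_5 + 2Z_1 + 5).
Z_3 = -3Z_1 + 3  [with Z_1=4]  = -9
Z_7 = -Z_6 - Z_3 - 5  [with Z_6=10, Z_3=-9]  = -6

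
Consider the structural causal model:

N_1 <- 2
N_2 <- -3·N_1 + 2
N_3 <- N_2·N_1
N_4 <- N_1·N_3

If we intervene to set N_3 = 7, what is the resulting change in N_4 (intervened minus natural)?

30

The intervention breaks the incoming arrows to N_3: N_3 <- N_2·N_1 no longer applies, and N_3 = 7.
N_4 = N_1·N_3  [with N_1=2, N_3=7]  = 14
Without intervention: N_2 = -3·N_1 + 2  [with N_1=2]  = -4; N_3 = N_2·N_1  [with N_2=-4, N_1=2]  = -8; N_4 = N_1·N_3  [with N_1=2, N_3=-8]  = -16.
Change = 14 − (-16) = 30.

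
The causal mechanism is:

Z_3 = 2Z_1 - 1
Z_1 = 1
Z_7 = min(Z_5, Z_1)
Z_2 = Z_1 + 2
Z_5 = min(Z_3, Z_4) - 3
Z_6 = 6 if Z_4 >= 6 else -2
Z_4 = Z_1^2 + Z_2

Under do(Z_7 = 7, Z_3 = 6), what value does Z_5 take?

Under do(Z_7 = 7, Z_3 = 6), each intervened variable's structural equation is replaced by its fixed value.
Z_2 = Z_1 + 2  [with Z_1=1]  = 3
Z_4 = Z_1^2 + Z_2  [with Z_1=1, Z_2=3]  = 4
Z_5 = min(Z_3, Z_4) - 3  [with Z_3=6, Z_4=4]  = 1

1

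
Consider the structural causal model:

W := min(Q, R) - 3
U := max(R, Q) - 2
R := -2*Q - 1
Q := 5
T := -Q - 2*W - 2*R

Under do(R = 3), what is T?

-11

Under do(R=3), the mechanism R := -2*Q - 1 is discarded; R is fixed at 3.
W = min(Q, R) - 3  [with Q=5, R=3]  = 0
T = -Q - 2*W - 2*R  [with Q=5, W=0, R=3]  = -11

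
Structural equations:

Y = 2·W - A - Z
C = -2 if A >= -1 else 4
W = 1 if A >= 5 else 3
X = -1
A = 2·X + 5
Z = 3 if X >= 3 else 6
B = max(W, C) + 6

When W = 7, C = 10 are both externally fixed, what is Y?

Setting W = 7, C = 10 by intervention discards those variables' equations.
A = 2·X + 5  [with X=-1]  = 3
Z = 3 if X >= 3 else 6  [with X=-1]  = 6
Y = 2·W - A - Z  [with W=7, A=3, Z=6]  = 5

5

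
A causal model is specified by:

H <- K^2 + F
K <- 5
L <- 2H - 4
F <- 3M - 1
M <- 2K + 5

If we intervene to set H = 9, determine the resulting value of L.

14

Intervening sets H = 9 and removes its equation (H <- K^2 + F).
L = 2H - 4  [with H=9]  = 14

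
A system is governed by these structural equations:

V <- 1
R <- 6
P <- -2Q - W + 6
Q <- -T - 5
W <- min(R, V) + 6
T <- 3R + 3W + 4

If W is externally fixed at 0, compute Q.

do(W=0) replaces the equation W <- min(R, V) + 6 with the constant W = 0.
T = 3R + 3W + 4  [with R=6, W=0]  = 22
Q = -T - 5  [with T=22]  = -27

-27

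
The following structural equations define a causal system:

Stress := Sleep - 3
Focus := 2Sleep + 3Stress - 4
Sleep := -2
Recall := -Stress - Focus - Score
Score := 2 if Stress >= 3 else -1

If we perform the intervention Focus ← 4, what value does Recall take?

do(Focus=4) replaces the equation Focus := 2Sleep + 3Stress - 4 with the constant Focus = 4.
Stress = Sleep - 3  [with Sleep=-2]  = -5
Score = 2 if Stress >= 3 else -1  [with Stress=-5]  = -1
Recall = -Stress - Focus - Score  [with Stress=-5, Focus=4, Score=-1]  = 2

2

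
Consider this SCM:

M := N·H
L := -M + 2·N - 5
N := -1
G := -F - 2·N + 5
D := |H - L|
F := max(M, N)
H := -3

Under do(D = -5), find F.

Under do(D=-5), the mechanism D := |H - L| is discarded; D is fixed at -5.
Since F is not a descendant of the intervened variable, it is unaffected.
M = N·H  [with N=-1, H=-3]  = 3
F = max(M, N)  [with M=3, N=-1]  = 3

3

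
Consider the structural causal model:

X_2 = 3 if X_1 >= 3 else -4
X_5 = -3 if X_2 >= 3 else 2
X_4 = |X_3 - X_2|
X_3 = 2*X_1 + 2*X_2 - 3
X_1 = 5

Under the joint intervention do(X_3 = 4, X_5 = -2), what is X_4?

1

The joint intervention fixes X_3 = 4, X_5 = -2, removing each variable's own equation.
X_2 = 3 if X_1 >= 3 else -4  [with X_1=5]  = 3
X_4 = |X_3 - X_2|  [with X_3=4, X_2=3]  = 1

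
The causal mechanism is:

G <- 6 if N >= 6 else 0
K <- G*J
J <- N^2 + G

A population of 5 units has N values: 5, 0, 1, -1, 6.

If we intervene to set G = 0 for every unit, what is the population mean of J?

12.6

Every unit gets G=0 under the intervention. J values become 25, 0, 1, 1, 36; E[J|do(G=0)] = 12.6.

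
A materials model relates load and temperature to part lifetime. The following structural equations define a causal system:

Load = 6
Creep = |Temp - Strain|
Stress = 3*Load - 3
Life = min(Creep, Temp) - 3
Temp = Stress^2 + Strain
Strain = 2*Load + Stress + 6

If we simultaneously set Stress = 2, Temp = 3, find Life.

0

The joint intervention fixes Stress = 2, Temp = 3, removing each variable's own equation.
Strain = 2*Load + Stress + 6  [with Load=6, Stress=2]  = 20
Creep = |Temp - Strain|  [with Temp=3, Strain=20]  = 17
Life = min(Creep, Temp) - 3  [with Creep=17, Temp=3]  = 0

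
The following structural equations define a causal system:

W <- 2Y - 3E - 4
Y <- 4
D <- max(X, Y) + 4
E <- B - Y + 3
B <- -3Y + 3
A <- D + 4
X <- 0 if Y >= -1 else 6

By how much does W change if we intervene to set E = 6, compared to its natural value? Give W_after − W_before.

do(E=6) replaces the equation E <- B - Y + 3 with the constant E = 6.
W = 2Y - 3E - 4  [with Y=4, E=6]  = -14
Without intervention: B = -3Y + 3  [with Y=4]  = -9; E = B - Y + 3  [with B=-9, Y=4]  = -10; W = 2Y - 3E - 4  [with Y=4, E=-10]  = 34.
Change = -14 − 34 = -48.

-48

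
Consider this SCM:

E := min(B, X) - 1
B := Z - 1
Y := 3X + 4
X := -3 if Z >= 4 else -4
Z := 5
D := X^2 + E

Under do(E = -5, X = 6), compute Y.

The joint intervention fixes E = -5, X = 6, removing each variable's own equation.
Y = 3X + 4  [with X=6]  = 22

22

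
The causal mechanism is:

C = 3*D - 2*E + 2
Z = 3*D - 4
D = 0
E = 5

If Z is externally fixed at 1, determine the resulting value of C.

-8

Under do(Z=1), the mechanism Z = 3*D - 4 is discarded; Z is fixed at 1.
Since C is not a descendant of the intervened variable, it is unaffected.
C = 3*D - 2*E + 2  [with D=0, E=5]  = -8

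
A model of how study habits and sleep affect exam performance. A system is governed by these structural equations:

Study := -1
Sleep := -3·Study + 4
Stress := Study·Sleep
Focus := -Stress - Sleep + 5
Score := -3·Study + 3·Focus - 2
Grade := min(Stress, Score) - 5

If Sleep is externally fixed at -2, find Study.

-1

Under do(Sleep=-2), the mechanism Sleep := -3·Study + 4 is discarded; Sleep is fixed at -2.
Study is not downstream of the intervention, so its value is determined by the original equations.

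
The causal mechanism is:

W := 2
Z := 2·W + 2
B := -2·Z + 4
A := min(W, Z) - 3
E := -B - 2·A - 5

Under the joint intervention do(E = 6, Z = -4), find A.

-7

Setting E = 6, Z = -4 by intervention discards those variables' equations.
A = min(W, Z) - 3  [with W=2, Z=-4]  = -7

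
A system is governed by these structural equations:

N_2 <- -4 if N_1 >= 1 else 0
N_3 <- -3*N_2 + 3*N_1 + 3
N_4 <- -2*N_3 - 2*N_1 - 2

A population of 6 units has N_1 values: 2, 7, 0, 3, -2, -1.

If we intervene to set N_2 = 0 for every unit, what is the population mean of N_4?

-20

Under do(N_2=0), N_2's equation is replaced by N_2=0 for every unit. Per-unit N_4: -24, -64, -8, -32, 8, 0. Mean = -20.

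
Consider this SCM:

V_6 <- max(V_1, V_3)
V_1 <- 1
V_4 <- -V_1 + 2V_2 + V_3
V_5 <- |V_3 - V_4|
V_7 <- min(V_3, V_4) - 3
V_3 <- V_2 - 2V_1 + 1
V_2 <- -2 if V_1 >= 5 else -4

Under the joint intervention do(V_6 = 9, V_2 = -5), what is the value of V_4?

-17

Under do(V_6 = 9, V_2 = -5), each intervened variable's structural equation is replaced by its fixed value.
V_3 = V_2 - 2V_1 + 1  [with V_2=-5, V_1=1]  = -6
V_4 = -V_1 + 2V_2 + V_3  [with V_1=1, V_2=-5, V_3=-6]  = -17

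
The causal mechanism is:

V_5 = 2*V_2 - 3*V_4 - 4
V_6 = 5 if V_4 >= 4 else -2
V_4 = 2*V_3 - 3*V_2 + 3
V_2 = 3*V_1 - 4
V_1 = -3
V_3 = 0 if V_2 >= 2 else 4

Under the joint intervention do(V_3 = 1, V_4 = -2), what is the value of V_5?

-24

Setting V_3 = 1, V_4 = -2 by intervention discards those variables' equations.
V_2 = 3*V_1 - 4  [with V_1=-3]  = -13
V_5 = 2*V_2 - 3*V_4 - 4  [with V_2=-13, V_4=-2]  = -24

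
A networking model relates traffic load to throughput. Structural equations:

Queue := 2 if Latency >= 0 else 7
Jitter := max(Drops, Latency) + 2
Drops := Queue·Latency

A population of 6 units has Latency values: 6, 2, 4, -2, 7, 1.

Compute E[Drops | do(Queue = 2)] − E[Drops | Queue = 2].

Under do(Queue=2), Queue's equation is replaced by Queue=2 for every unit. Per-unit Drops: 12, 4, 8, -4, 14, 2. Mean = 6.
Observing Queue=2 restricts to units where Queue's equation naturally yields 2: Latency ∈ {6, 2, 4, 7, 1}. In that subpopulation Drops = 12, 4, 8, 14, 2, mean 8.
Difference = 6 − 8 = -2.

-2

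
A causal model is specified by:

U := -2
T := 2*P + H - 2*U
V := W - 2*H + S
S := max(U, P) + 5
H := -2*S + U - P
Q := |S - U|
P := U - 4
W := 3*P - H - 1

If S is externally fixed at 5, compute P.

Under do(S=5), the mechanism S := max(U, P) + 5 is discarded; S is fixed at 5.
Since P is not a descendant of the intervened variable, it is unaffected.
P = U - 4  [with U=-2]  = -6

-6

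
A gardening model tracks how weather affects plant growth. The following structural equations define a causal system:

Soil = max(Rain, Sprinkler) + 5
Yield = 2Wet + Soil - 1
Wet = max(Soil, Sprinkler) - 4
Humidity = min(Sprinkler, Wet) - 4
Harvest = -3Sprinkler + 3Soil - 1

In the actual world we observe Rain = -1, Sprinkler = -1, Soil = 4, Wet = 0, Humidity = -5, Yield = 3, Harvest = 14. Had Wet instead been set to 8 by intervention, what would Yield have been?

19

Under do(Wet=8), the mechanism Wet = max(Soil, Sprinkler) - 4 is discarded; Wet is fixed at 8.
Soil = max(Rain, Sprinkler) + 5  [with Rain=-1, Sprinkler=-1]  = 4
Yield = 2Wet + Soil - 1  [with Wet=8, Soil=4]  = 19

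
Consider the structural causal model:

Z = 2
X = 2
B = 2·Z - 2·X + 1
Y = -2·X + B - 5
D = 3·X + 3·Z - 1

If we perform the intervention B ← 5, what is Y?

The intervention breaks the incoming arrows to B: B = 2·Z - 2·X + 1 no longer applies, and B = 5.
Y = -2·X + B - 5  [with X=2, B=5]  = -4

-4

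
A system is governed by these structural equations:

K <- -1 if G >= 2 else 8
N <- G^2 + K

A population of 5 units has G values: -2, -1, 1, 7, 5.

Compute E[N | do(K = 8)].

24

Every unit gets K=8 under the intervention. N values become 12, 9, 9, 57, 33; E[N|do(K=8)] = 24.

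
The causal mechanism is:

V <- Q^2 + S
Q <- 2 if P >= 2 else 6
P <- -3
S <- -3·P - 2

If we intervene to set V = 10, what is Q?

6

Under do(V=10), the mechanism V <- Q^2 + S is discarded; V is fixed at 10.
Since Q is not a descendant of the intervened variable, it is unaffected.
Q = 2 if P >= 2 else 6  [with P=-3]  = 6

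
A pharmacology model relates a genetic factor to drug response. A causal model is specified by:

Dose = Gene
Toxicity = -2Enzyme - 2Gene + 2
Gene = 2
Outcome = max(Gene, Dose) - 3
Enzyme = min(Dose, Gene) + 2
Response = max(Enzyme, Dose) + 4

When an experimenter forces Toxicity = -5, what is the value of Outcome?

-1

The intervention breaks the incoming arrows to Toxicity: Toxicity = -2Enzyme - 2Gene + 2 no longer applies, and Toxicity = -5.
Since Outcome is not a descendant of the intervened variable, it is unaffected.
Dose = Gene  [with Gene=2]  = 2
Outcome = max(Gene, Dose) - 3  [with Gene=2, Dose=2]  = -1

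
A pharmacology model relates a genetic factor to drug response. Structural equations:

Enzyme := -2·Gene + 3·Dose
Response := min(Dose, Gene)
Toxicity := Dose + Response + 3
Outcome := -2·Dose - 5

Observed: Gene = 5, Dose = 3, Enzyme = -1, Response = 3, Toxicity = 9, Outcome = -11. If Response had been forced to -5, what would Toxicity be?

1

Intervening sets Response = -5 and removes its equation (Response := min(Dose, Gene)).
Toxicity = Dose + Response + 3  [with Dose=3, Response=-5]  = 1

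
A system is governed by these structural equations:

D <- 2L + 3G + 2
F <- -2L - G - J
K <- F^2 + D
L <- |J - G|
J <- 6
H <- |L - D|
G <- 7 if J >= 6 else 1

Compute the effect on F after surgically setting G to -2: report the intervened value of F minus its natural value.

-5

Under do(G=-2), the mechanism G <- 7 if J >= 6 else 1 is discarded; G is fixed at -2.
L = |J - G|  [with J=6, G=-2]  = 8
F = -2L - G - J  [with L=8, G=-2, J=6]  = -20
Without intervention: G = 7 if J >= 6 else 1  [with J=6]  = 7; L = |J - G|  [with J=6, G=7]  = 1; F = -2L - G - J  [with L=1, G=7, J=6]  = -15.
Change = -20 − (-15) = -5.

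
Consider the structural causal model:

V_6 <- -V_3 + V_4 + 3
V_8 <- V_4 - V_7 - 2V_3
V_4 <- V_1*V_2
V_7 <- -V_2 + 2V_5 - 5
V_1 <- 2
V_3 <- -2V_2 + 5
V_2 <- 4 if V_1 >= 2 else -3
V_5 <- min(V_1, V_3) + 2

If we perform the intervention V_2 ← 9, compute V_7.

-36

Under do(V_2=9), the mechanism V_2 <- 4 if V_1 >= 2 else -3 is discarded; V_2 is fixed at 9.
V_3 = -2V_2 + 5  [with V_2=9]  = -13
V_5 = min(V_1, V_3) + 2  [with V_1=2, V_3=-13]  = -11
V_7 = -V_2 + 2V_5 - 5  [with V_2=9, V_5=-11]  = -36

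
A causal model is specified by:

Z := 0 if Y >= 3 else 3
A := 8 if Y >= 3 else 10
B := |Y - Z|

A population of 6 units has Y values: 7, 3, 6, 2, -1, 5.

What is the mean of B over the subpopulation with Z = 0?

5.25

Observing Z=0 restricts to units where Z's equation naturally yields 0: Y ∈ {7, 3, 6, 5}. In that subpopulation B = 7, 3, 6, 5, mean 5.25.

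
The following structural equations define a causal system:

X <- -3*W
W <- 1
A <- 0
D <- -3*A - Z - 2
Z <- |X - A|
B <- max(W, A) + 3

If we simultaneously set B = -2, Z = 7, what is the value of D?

-9

Setting B = -2, Z = 7 by intervention discards those variables' equations.
D = -3*A - Z - 2  [with A=0, Z=7]  = -9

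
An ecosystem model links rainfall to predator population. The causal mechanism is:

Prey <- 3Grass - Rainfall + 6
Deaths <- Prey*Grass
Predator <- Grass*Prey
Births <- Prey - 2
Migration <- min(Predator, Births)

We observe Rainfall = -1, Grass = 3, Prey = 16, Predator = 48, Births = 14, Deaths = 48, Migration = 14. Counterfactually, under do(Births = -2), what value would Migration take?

Under do(Births=-2), the mechanism Births <- Prey - 2 is discarded; Births is fixed at -2.
Prey = 3Grass - Rainfall + 6  [with Grass=3, Rainfall=-1]  = 16
Predator = Grass*Prey  [with Grass=3, Prey=16]  = 48
Migration = min(Predator, Births)  [with Predator=48, Births=-2]  = -2

-2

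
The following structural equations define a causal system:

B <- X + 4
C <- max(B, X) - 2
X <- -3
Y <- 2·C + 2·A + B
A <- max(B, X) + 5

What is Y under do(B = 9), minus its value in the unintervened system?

40

do(B=9) replaces the equation B <- X + 4 with the constant B = 9.
C = max(B, X) - 2  [with B=9, X=-3]  = 7
A = max(B, X) + 5  [with B=9, X=-3]  = 14
Y = 2·C + 2·A + B  [with C=7, A=14, B=9]  = 51
Without intervention: B = X + 4  [with X=-3]  = 1; C = max(B, X) - 2  [with B=1, X=-3]  = -1; A = max(B, X) + 5  [with B=1, X=-3]  = 6; Y = 2·C + 2·A + B  [with C=-1, A=6, B=1]  = 11.
Change = 51 − 11 = 40.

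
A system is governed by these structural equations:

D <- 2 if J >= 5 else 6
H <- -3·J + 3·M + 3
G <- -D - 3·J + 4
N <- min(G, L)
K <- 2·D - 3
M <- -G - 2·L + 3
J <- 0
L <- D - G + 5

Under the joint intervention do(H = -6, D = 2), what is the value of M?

The joint intervention fixes H = -6, D = 2, removing each variable's own equation.
G = -D - 3·J + 4  [with D=2, J=0]  = 2
L = D - G + 5  [with D=2, G=2]  = 5
M = -G - 2·L + 3  [with G=2, L=5]  = -9

-9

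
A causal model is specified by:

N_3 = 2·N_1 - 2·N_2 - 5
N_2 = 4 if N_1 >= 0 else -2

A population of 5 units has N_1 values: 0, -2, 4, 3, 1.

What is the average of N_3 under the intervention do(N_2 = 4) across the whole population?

-10.6

The intervention sets N_2=4 in all 5 units regardless of N_1. Recomputing N_3 per unit gives -13, -17, -5, -7, -11; average -10.6.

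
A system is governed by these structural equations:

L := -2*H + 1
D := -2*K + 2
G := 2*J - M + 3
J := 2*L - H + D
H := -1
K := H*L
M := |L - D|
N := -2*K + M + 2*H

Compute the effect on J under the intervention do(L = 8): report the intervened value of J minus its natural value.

Under do(L=8), the mechanism L := -2*H + 1 is discarded; L is fixed at 8.
K = H*L  [with H=-1, L=8]  = -8
D = -2*K + 2  [with K=-8]  = 18
J = 2*L - H + D  [with L=8, H=-1, D=18]  = 35
Without intervention: L = -2*H + 1  [with H=-1]  = 3; K = H*L  [with H=-1, L=3]  = -3; D = -2*K + 2  [with K=-3]  = 8; J = 2*L - H + D  [with L=3, H=-1, D=8]  = 15.
Change = 35 − 15 = 20.

20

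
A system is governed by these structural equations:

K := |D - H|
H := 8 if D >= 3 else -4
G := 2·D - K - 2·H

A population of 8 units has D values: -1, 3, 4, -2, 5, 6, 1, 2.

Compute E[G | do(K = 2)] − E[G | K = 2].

do(K=2) breaks K's dependence on D. With K=2 fixed, G across the units is 4, -12, -10, 2, -8, -6, 8, 10, mean -1.5.
Observing K=2 restricts to units where K's equation naturally yields 2: D ∈ {-2, 6}. In that subpopulation G = 2, -6, mean -2.
Difference = -1.5 − (-2) = 0.5.

0.5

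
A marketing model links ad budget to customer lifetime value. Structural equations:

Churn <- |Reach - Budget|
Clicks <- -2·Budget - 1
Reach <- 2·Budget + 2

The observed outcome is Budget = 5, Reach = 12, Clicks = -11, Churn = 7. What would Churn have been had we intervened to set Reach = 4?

Under do(Reach=4), the mechanism Reach <- 2·Budget + 2 is discarded; Reach is fixed at 4.
Churn = |Reach - Budget|  [with Reach=4, Budget=5]  = 1

1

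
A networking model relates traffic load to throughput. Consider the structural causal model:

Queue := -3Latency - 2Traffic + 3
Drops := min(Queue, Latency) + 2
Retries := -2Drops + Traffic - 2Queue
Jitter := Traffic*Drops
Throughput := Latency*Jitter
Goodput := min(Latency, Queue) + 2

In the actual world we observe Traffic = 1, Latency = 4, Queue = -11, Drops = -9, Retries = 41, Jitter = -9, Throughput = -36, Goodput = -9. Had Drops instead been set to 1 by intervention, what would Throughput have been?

4

The intervention breaks the incoming arrows to Drops: Drops := min(Queue, Latency) + 2 no longer applies, and Drops = 1.
Jitter = Traffic*Drops  [with Traffic=1, Drops=1]  = 1
Throughput = Latency*Jitter  [with Latency=4, Jitter=1]  = 4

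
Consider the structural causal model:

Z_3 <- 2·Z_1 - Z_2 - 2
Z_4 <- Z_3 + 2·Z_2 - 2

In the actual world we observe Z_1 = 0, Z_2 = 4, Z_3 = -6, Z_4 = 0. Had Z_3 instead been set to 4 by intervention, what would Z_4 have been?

10

The intervention breaks the incoming arrows to Z_3: Z_3 <- 2·Z_1 - Z_2 - 2 no longer applies, and Z_3 = 4.
Z_4 = Z_3 + 2·Z_2 - 2  [with Z_3=4, Z_2=4]  = 10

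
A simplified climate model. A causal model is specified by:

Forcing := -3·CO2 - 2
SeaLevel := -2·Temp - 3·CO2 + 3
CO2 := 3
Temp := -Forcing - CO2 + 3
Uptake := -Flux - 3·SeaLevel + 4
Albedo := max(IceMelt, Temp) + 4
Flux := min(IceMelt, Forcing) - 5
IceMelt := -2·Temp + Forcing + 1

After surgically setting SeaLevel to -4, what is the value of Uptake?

53

Intervening sets SeaLevel = -4 and removes its equation (SeaLevel := -2·Temp - 3·CO2 + 3).
Forcing = -3·CO2 - 2  [with CO2=3]  = -11
Temp = -Forcing - CO2 + 3  [with Forcing=-11, CO2=3]  = 11
IceMelt = -2·Temp + Forcing + 1  [with Temp=11, Forcing=-11]  = -32
Flux = min(IceMelt, Forcing) - 5  [with IceMelt=-32, Forcing=-11]  = -37
Uptake = -Flux - 3·SeaLevel + 4  [with Flux=-37, SeaLevel=-4]  = 53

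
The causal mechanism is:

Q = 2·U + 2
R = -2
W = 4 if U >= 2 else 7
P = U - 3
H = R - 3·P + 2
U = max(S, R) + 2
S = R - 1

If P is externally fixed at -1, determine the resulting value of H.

The intervention breaks the incoming arrows to P: P = U - 3 no longer applies, and P = -1.
H = R - 3·P + 2  [with R=-2, P=-1]  = 3

3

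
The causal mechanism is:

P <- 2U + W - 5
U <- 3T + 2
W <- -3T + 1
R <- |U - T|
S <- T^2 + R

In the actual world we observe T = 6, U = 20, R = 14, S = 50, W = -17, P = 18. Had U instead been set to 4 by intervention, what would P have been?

Under do(U=4), the mechanism U <- 3T + 2 is discarded; U is fixed at 4.
W = -3T + 1  [with T=6]  = -17
P = 2U + W - 5  [with U=4, W=-17]  = -14

-14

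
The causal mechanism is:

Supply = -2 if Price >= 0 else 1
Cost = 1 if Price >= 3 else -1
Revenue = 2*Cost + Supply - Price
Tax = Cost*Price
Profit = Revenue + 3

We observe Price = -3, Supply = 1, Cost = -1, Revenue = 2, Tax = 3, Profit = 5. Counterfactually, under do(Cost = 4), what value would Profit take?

15

The intervention breaks the incoming arrows to Cost: Cost = 1 if Price >= 3 else -1 no longer applies, and Cost = 4.
Supply = -2 if Price >= 0 else 1  [with Price=-3]  = 1
Revenue = 2*Cost + Supply - Price  [with Cost=4, Supply=1, Price=-3]  = 12
Profit = Revenue + 3  [with Revenue=12]  = 15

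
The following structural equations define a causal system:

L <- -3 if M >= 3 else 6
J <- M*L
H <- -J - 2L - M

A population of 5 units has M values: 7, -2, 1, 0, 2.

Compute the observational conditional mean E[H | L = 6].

-13.75

E[H|L=6] averages over only the 4 units with L=6 (M = -2, 1, 0, 2): H = 2, -19, -12, -26, mean -13.75.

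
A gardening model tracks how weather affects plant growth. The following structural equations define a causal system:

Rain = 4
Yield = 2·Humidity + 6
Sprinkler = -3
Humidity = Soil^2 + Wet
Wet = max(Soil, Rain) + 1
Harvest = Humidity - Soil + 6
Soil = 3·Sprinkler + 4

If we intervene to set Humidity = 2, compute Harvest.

13

Under do(Humidity=2), the mechanism Humidity = Soil^2 + Wet is discarded; Humidity is fixed at 2.
Soil = 3·Sprinkler + 4  [with Sprinkler=-3]  = -5
Harvest = Humidity - Soil + 6  [with Humidity=2, Soil=-5]  = 13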